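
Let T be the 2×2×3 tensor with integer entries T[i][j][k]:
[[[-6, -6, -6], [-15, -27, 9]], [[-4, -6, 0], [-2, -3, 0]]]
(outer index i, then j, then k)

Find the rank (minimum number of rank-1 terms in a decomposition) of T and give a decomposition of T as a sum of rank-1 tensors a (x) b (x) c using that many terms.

Lower bound: the mode-2 unfolding of T (rows indexed by j, columns by (i,k) = (0,0), (0,1), (0,2), (1,0), (1,1), (1,2)) is [[-6, -6, -6, -4, -6, 0], [-15, -27, 9, -2, -3, 0]].
There the 2×2 minor on rows j ∈ {0, 1}, columns (i,k) ∈ {(0,0), (0,1)} is det [[-6, -6], [-15, -27]] = 72 ≠ 0, so this unfolding has rank ≥ 2; CP rank is at least every unfolding rank, so rank(T) ≥ 2. (Flattening ranks never certify an upper bound on CP rank; for that we must actually write T with 2 rank-1 terms.)
Upper bound — finding two terms. Write S_k = T[:,:,k] for the frontal slices: S₀ = [[-6, -15], [-4, -2]], S₁ = [[-6, -27], [-6, -3]], S₂ = [[-6, 9], [0, 0]].
If T = a₁ (x) b₁ (x) c₁ + a₂ (x) b₂ (x) c₂ then each S_k = c₁[k]·a₁b₁ᵀ + c₂[k]·a₂b₂ᵀ. S₀ and S₁ are linearly independent, so a₁b₁ᵀ and a₂b₂ᵀ must span the same plane of matrices: they are the rank-1 matrices of the form x·S₀ + y·S₁.
det(x·S₀ + y·S₁) is −48·x² − 168·xy − 144·y² = (-24)·(2·x + 3·y)(x + 2·y), vanishing at (x:y) = (3:-2) and (2:-1).
M₁ = 3·S₀ − 2·S₁ = [[-6, 9], [0, 0]] = (-3)·[1, 0][2, -3]ᵀ and M₂ = 2·S₀ − S₁ = [[-6, -3], [-2, -1]] = −[3, 1][2, 1]ᵀ, so take a₁ = [1, 0], b₁ = [2, -3], a₂ = [3, 1], b₂ = [2, 1].
Each slice is an integer combination of E₁ = a₁b₁ᵀ and E₂ = a₂b₂ᵀ: S₀ = 3·E₁ − 2·E₂, S₁ = 6·E₁ − 3·E₂, S₂ = −3·E₁; reading off coefficients, c₁ = [3, 6, -3] and c₂ = [-2, -3, 0].
Hence T = [1, 0] (x) [2, -3] (x) [3, 6, -3] + [3, 1] (x) [2, 1] (x) [-2, -3, 0], so rank(T) ≤ 2.
These bounds meet, so rank(T) = 2.
Check entry T[0,1,2] = 9: (1)·(-3)·(-3) + (3)·(1)·(0) = 9.

rank(T) = 2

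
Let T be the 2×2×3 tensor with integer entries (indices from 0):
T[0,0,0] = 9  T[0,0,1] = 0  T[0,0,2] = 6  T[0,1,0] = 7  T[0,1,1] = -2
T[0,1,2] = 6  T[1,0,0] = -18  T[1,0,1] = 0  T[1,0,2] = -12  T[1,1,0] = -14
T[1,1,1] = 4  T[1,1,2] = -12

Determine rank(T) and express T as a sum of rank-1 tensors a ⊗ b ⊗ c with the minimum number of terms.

Lower bound: in the mode-3 unfolding of T (rows indexed by k, columns by (i,j)) the 2×2 minor on rows k ∈ {0, 1}, columns (i,j) ∈ {(0,0), (0,1)} is det [[9, 7], [0, -2]] = -18 ≠ 0, so that unfolding has rank ≥ 2 and hence rank(T) ≥ 2 (CP rank is at least every unfolding rank, though it can be larger).
Upper bound: T[i,:,:] = a[i]·M for every slice, with a = (1, -2) and M = [[9, 0, 6], [7, -2, 6]] (rows j, columns k).
Splitting M by its rows (j = 0, 1), M = (1, 0)(9, 0, 6)ᵀ + (0, 1)(7, -2, 6)ᵀ.
Hence T = (1, -2) ⊗ (1, 0) ⊗ (9, 0, 6) + (1, -2) ⊗ (0, 1) ⊗ (7, -2, 6), so rank(T) ≤ 2.
These bounds meet, so rank(T) = 2.

rank(T) = 2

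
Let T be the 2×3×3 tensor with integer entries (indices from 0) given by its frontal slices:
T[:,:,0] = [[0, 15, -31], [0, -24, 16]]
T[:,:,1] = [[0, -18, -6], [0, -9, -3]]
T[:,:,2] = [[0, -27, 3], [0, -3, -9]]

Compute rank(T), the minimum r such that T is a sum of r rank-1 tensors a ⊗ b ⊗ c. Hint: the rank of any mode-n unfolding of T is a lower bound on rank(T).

Lower bound: in the mode-2 unfolding of T (rows indexed by j, columns by (i,k)) the 2×2 minor on rows j ∈ {1, 2}, columns (i,k) ∈ {(0,0), (0,1)} is det [[15, -18], [-31, -6]] = -648 ≠ 0, so that unfolding has rank ≥ 2 and hence rank(T) ≥ 2 (CP rank is at least every unfolding rank, though it can be larger).
Upper bound: with S_k = T[:,:,k], the two rank-1 terms a₁b₁ᵀ, a₂b₂ᵀ are the rank-1 members of the pencil x·S₀ + y·S₁.
The 2×2 minor of x·S₀ + y·S₁ on rows {0,1}, columns {1,2} is −504·x² − 756·xy = (-252)·(2·x + 3·y)(x), vanishing at (x:y) = (3:-2) and (0:1).
M₁ = 3·S₀ − 2·S₁ = [[0, 81, -81], [0, -54, 54]] = 27·[3, -2][0, 1, -1]ᵀ and M₂ = S₁ = [[0, -18, -6], [0, -9, -3]] = (-3)·[2, 1][0, 3, 1]ᵀ, so take a₁ = [3, -2], b₁ = [0, 1, -1], a₂ = [2, 1], b₂ = [0, 3, 1].
Each slice is an integer combination of E₁ = a₁b₁ᵀ and E₂ = a₂b₂ᵀ: S₀ = 9·E₁ − 2·E₂, S₁ = −3·E₂, S₂ = −3·E₁ − 3·E₂; reading off coefficients, c₁ = [9, 0, -3] and c₂ = [-2, -3, -3].
Hence T = [3, -2] ⊗ [0, 1, -1] ⊗ [9, 0, -3] + [2, 1] ⊗ [0, 3, 1] ⊗ [-2, -3, -3], so rank(T) ≤ 2.
These bounds meet, so rank(T) = 2.

2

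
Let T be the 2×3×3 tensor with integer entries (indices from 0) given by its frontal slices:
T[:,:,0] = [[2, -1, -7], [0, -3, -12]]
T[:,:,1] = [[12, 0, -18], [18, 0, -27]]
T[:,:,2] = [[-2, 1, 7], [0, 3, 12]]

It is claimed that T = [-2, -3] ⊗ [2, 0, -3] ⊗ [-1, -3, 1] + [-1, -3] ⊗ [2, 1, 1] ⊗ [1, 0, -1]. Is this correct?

Reconstruct entrywise from the claimed factors. For example, T[1,1,1] = 0 and Σₗ aₗ[1]bₗ[1]cₗ[1] = (-3)·(0)·(-3) + (-3)·(1)·(0) = 0; checking all 18 entries, every one matches. The claim holds.

Yes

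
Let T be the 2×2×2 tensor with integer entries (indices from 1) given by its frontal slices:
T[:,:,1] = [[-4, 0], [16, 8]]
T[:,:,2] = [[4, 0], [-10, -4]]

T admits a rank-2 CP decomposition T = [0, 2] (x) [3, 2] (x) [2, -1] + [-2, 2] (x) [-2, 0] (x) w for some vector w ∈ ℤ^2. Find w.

Subtract the known terms from T to get the rank-1 residual R = [-2, 2] (x) [-2, 0] (x) w, so R[i,j,k] = a[i]·b[j]·w[k]. Pick indices with nonzero a[1]·b[1] = (-2)·(-2) = 4. Only the fibre through (1,1,·) is needed: R[1,1,:] = T[1,1,:] − Σₗ aₗ[1]bₗ[1]cₗ = [-4, 4] − (0)·(3)·[2, -1] = [-4, 4]. Then w[k] = R[1,1,k] / 4 for each k, giving w = [-4, 4] / 4 = [-1, 1].

w = [-1, 1]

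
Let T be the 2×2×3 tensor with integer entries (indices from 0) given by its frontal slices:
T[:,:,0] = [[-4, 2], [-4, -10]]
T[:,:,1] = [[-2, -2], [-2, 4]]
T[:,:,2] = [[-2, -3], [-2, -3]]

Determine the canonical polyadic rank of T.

Lower bound: in the mode-3 unfolding of T (rows indexed by k, columns by (i,j)) the 3×3 minor on rows k ∈ {0, 1, 2}, columns (i,j) ∈ {(0,0), (0,1), (1,1)} is det [[-4, 2, -10], [-2, -2, 4], [-2, -3, -3]] = -120 ≠ 0, so that unfolding has rank ≥ 3 and hence rank(T) ≥ 3 (CP rank is at least every unfolding rank, though it can be larger).
Upper bound: T is a sum of 3 rank-1 terms, T = [1, -2] ⊗ [0, 1] ⊗ [4, -2, 0] + [1, 1] ⊗ [0, 1] ⊗ [2, 2, -1] + [1, 1] ⊗ [1, 1] ⊗ [-4, -2, -2] (one valid choice — decompositions are not unique — normalised so each a, b is primitive with positive first nonzero entry; check it by expanding all entries), so rank(T) ≤ 3.
These bounds meet, so rank(T) = 3.

3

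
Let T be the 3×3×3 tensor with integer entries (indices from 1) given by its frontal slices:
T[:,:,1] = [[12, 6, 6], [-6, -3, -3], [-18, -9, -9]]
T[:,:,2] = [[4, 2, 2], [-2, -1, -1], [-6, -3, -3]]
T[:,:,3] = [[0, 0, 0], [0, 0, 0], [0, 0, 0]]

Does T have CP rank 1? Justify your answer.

Yes

If T = a (x) b (x) c then every fibre of T is a multiple of the corresponding factor, so read the factors off the fibres through the nonzero entry T[1,1,1] = 12.
The mode-1 fibre T[:,1,1] = [12, -6, -18] gives a = [2, -1, -3] (primitive direction); the mode-2 fibre T[1,:,1] = [12, 6, 6] gives b = [2, 1, 1]; then c[k] = T[1,1,k] / (a[1]·b[1]) = [12, 4, 0] / 4 = [3, 1, 0].
Expanding [2, -1, -3] (x) [2, 1, 1] (x) [3, 1, 0] reproduces all 27 entries of T, so T = [2, -1, -3] (x) [2, 1, 1] (x) [3, 1, 0] and rank(T) ≤ 1.
Equivalently every frontal slice T[:,:,k] is c[k] times the rank-1 matrix [2, -1, -3] (x) [2, 1, 1]. So T has rank 1 (it is nonzero).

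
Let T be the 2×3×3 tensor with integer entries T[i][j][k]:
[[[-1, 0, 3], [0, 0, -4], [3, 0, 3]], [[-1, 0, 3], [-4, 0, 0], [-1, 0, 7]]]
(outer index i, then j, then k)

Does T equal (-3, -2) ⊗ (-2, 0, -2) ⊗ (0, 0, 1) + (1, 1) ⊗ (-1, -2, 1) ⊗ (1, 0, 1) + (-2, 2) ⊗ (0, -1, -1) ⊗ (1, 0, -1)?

No

Reconstruct entry (0,0,2) from the claimed factors: Σₗ aₗ[0]bₗ[0]cₗ[2] = (-3)·(-2)·(1) + (1)·(-1)·(1) + (-2)·(0)·(-1) = 5, but T[0,0,2] = 3. The claim is false.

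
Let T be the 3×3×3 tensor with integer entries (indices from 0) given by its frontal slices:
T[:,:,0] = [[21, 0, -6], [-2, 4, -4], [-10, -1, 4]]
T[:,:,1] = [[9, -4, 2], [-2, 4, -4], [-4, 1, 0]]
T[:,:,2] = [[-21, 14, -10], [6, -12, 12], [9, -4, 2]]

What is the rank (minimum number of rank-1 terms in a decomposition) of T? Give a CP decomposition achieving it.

rank(T) = 2

Lower bound: the mode-1 unfolding of T (rows indexed by i, columns by (j,k) = (0,0), (0,1), (0,2), (1,0), (1,1), (1,2), (2,0), (2,1), (2,2)) is [[21, 9, -21, 0, -4, 14, -6, 2, -10], [-2, -2, 6, 4, 4, -12, -4, -4, 12], [-10, -4, 9, -1, 1, -4, 4, 0, 2]].
There the 2×2 minor on rows i ∈ {0, 1}, columns (j,k) ∈ {(0,0), (0,1)} is det [[21, 9], [-2, -2]] = -24 ≠ 0, so this unfolding has rank ≥ 2; CP rank is at least every unfolding rank, so rank(T) ≥ 2. (This is only a lower bound: in general the CP rank may exceed every unfolding rank, so we still need to exhibit 2 rank-1 terms summing to T.)
Upper bound — finding two terms. Write S_k = T[:,:,k] for the frontal slices: S₀ = [[21, 0, -6], [-2, 4, -4], [-10, -1, 4]], S₁ = [[9, -4, 2], [-2, 4, -4], [-4, 1, 0]], S₂ = [[-21, 14, -10], [6, -12, 12], [9, -4, 2]].
If T = a₁ (x) b₁ (x) c₁ + a₂ (x) b₂ (x) c₂ then each S_k = c₁[k]·a₁b₁ᵀ + c₂[k]·a₂b₂ᵀ. S₀ and S₁ are linearly independent, so a₁b₁ᵀ and a₂b₂ᵀ must span the same plane of matrices: they are the rank-1 matrices of the form x·S₀ + y·S₁.
The 2×2 minor of x·S₀ + y·S₁ on rows {0,1}, columns {0,1} is 84·x² + 112·xy + 28·y² = 28·(x + y)(3·x + y), vanishing at (x:y) = (1:-1) and (1:-3).
M₁ = S₀ − S₁ = [[12, 4, -8], [0, 0, 0], [-6, -2, 4]] = 2·[2, 0, -1][3, 1, -2]ᵀ and M₂ = S₀ − 3·S₁ = [[-6, 12, -12], [4, -8, 8], [2, -4, 4]] = (-2)·[3, -2, -1][1, -2, 2]ᵀ, so take a₁ = [2, 0, -1], b₁ = [3, 1, -2], a₂ = [3, -2, -1], b₂ = [1, -2, 2].
Each slice is an integer combination of E₁ = a₁b₁ᵀ and E₂ = a₂b₂ᵀ: S₀ = 3·E₁ + E₂, S₁ = E₁ + E₂, S₂ = −2·E₁ − 3·E₂; reading off coefficients, c₁ = [3, 1, -2] and c₂ = [1, 1, -3].
Hence T = [2, 0, -1] (x) [3, 1, -2] (x) [3, 1, -2] + [3, -2, -1] (x) [1, -2, 2] (x) [1, 1, -3], so rank(T) ≤ 2.
These bounds meet, so rank(T) = 2.
Check entry T[0,0,0] = 21: (2)·(3)·(3) + (3)·(1)·(1) = 21.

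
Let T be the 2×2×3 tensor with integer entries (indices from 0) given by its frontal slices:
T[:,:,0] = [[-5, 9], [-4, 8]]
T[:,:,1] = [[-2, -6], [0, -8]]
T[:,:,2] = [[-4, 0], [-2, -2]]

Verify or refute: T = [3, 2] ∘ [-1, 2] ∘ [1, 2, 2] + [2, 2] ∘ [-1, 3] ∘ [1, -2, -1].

Reconstruct entry (0,1,0) from the claimed factors: Σₗ aₗ[0]bₗ[1]cₗ[0] = (3)·(2)·(1) + (2)·(3)·(1) = 12, but T[0,1,0] = 9. The claim is false.

No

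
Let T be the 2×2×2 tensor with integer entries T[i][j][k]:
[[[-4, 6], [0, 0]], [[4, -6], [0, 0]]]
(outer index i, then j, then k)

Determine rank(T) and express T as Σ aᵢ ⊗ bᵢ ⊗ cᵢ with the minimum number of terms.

Lower bound: T ≠ 0 (e.g. T[0,0,0] = -4), so rank(T) ≥ 1.
Upper bound: if T = a ⊗ b ⊗ c then every fibre of T is a multiple of the corresponding factor, so read the factors off the fibres through the nonzero entry T[0,0,0] = -4.
The mode-1 fibre T[:,0,0] = [-4, 4] gives a = [1, -1] (primitive direction); the mode-2 fibre T[0,:,0] = [-4, 0] gives b = [1, 0]; then c[k] = T[0,0,k] / (a[0]·b[0]) = [-4, 6] / 1 = [-4, 6].
Expanding [1, -1] ⊗ [1, 0] ⊗ [-4, 6] reproduces all 8 entries of T, so T = [1, -1] ⊗ [1, 0] ⊗ [-4, 6] and rank(T) ≤ 1.
These bounds meet, so rank(T) = 1.
Check entry T[1,0,1] = -6: (-1)·(1)·(6) = -6.

rank(T) = 1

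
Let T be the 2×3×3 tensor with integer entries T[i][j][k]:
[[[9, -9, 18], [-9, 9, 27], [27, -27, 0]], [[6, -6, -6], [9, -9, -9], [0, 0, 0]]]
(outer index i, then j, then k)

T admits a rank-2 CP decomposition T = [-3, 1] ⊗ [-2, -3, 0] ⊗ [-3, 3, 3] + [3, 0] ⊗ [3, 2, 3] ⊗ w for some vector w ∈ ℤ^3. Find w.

w = [3, -3, 0]

Subtract the known terms from T to get the rank-1 residual R = [3, 0] ⊗ [3, 2, 3] ⊗ w, so R[i,j,k] = a[i]·b[j]·w[k]. Pick indices with nonzero a[0]·b[0] = (3)·(3) = 9. Only the fibre through (0,0,·) is needed: R[0,0,:] = T[0,0,:] − Σₗ aₗ[0]bₗ[0]cₗ = [9, -9, 18] − (-3)·(-2)·[-3, 3, 3] = [27, -27, 0]. Then w[k] = R[0,0,k] / 9 for each k, giving w = [27, -27, 0] / 9 = [3, -3, 0].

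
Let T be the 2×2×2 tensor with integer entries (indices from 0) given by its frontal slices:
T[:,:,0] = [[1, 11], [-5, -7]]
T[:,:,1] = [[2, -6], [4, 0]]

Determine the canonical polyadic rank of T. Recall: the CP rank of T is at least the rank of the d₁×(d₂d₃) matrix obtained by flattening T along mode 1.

Lower bound: the mode-2 unfolding of T (rows indexed by j, columns by (i,k) = (0,0), (0,1), (1,0), (1,1)) is [[1, 2, -5, 4], [11, -6, -7, 0]].
There the 2×2 minor on rows j ∈ {0, 1}, columns (i,k) ∈ {(0,0), (0,1)} is det [[1, 2], [11, -6]] = -28 ≠ 0, so this unfolding has rank ≥ 2; CP rank is at least every unfolding rank, so rank(T) ≥ 2. (This is only a lower bound: in general the CP rank may exceed every unfolding rank, so we still need to exhibit 2 rank-1 terms summing to T.)
Upper bound — finding two terms. Write S_k = T[:,:,k] for the frontal slices: S₀ = [[1, 11], [-5, -7]], S₁ = [[2, -6], [4, 0]].
If T = a₁ ⊗ b₁ ⊗ c₁ + a₂ ⊗ b₂ ⊗ c₂ then each S_k = c₁[k]·a₁b₁ᵀ + c₂[k]·a₂b₂ᵀ. S₀ and S₁ are linearly independent, so a₁b₁ᵀ and a₂b₂ᵀ must span the same plane of matrices: they are the rank-1 matrices of the form x·S₀ + y·S₁.
det(x·S₀ + y·S₁) is 48·x² − 88·xy + 24·y² = 8·(2·x − 3·y)(3·x − y), vanishing at (x:y) = (3:2) and (1:3).
M₁ = 3·S₀ + 2·S₁ = [[7, 21], [-7, -21]] = 7·[1, -1][1, 3]ᵀ and M₂ = S₀ + 3·S₁ = [[7, -7], [7, -7]] = 7·[1, 1][1, -1]ᵀ, so take a₁ = [1, -1], b₁ = [1, 3], a₂ = [1, 1], b₂ = [1, -1].
Each slice is an integer combination of E₁ = a₁b₁ᵀ and E₂ = a₂b₂ᵀ: S₀ = 3·E₁ − 2·E₂, S₁ = −E₁ + 3·E₂; reading off coefficients, c₁ = [3, -1] and c₂ = [-2, 3].
Hence T = [1, -1] ⊗ [1, 3] ⊗ [3, -1] + [1, 1] ⊗ [1, -1] ⊗ [-2, 3], so rank(T) ≤ 2.
These bounds meet, so rank(T) = 2.
Check entry T[0,1,0] = 11: (1)·(3)·(3) + (1)·(-1)·(-2) = 11.

2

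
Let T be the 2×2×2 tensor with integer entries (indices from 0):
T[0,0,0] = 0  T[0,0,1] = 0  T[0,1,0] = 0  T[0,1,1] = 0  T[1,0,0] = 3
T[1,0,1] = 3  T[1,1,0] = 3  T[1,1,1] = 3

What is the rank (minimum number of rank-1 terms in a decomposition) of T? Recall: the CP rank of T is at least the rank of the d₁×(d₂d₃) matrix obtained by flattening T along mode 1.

1

Lower bound: T ≠ 0 (e.g. T[1,0,0] = 3), so rank(T) ≥ 1.
Upper bound: if T = a ⊗ b ⊗ c then every fibre of T is a multiple of the corresponding factor, so read the factors off the fibres through the nonzero entry T[1,0,0] = 3.
The mode-1 fibre T[:,0,0] = [0, 3] gives a = (0, 1) (primitive direction); the mode-2 fibre T[1,:,0] = [3, 3] gives b = (1, 1); then c[k] = T[1,0,k] / (a[1]·b[0]) = [3, 3] / 1 = (3, 3).
Expanding (0, 1) ⊗ (1, 1) ⊗ (3, 3) reproduces all 8 entries of T, so T = (0, 1) ⊗ (1, 1) ⊗ (3, 3) and rank(T) ≤ 1.
These bounds meet, so rank(T) = 1.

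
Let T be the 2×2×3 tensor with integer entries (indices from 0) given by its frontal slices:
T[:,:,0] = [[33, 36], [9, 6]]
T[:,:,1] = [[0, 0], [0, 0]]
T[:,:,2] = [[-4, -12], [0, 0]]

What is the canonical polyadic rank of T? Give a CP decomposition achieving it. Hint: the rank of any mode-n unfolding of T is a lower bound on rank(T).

rank(T) = 2

Lower bound: in the mode-2 unfolding of T (rows indexed by j, columns by (i,k)) the 2×2 minor on rows j ∈ {0, 1}, columns (i,k) ∈ {(0,0), (0,2)} is det [[33, -4], [36, -12]] = -252 ≠ 0, so that unfolding has rank ≥ 2 and hence rank(T) ≥ 2 (CP rank is at least every unfolding rank, though it can be larger).
Upper bound: with S_k = T[:,:,k], the two rank-1 terms a₁b₁ᵀ, a₂b₂ᵀ are the rank-1 members of the pencil x·S₀ + y·S₂.
det(x·S₀ + y·S₂) is −126·x² + 84·xy = (-42)·(3·x − 2·y)(x), vanishing at (x:y) = (2:3) and (0:1).
M₁ = 2·S₀ + 3·S₂ = [[54, 36], [18, 12]] = 6·[3, 1][3, 2]ᵀ and M₂ = S₂ = [[-4, -12], [0, 0]] = (-4)·[1, 0][1, 3]ᵀ, so take a₁ = [3, 1], b₁ = [3, 2], a₂ = [1, 0], b₂ = [1, 3].
Each slice is an integer combination of E₁ = a₁b₁ᵀ and E₂ = a₂b₂ᵀ: S₀ = 3·E₁ + 6·E₂, S₁ = 0, S₂ = −4·E₂; reading off coefficients, c₁ = [3, 0, 0] and c₂ = [6, 0, -4].
Hence T = [3, 1] ⊗ [3, 2] ⊗ [3, 0, 0] + [1, 0] ⊗ [1, 3] ⊗ [6, 0, -4], so rank(T) ≤ 2.
These bounds meet, so rank(T) = 2.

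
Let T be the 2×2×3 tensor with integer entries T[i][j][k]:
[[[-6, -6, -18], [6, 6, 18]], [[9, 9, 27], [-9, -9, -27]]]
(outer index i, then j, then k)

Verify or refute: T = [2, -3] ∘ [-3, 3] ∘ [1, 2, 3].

Reconstruct entry (0,0,1) from the claimed factors: Σₗ aₗ[0]bₗ[0]cₗ[1] = (2)·(-3)·(2) = -12, but T[0,0,1] = -6. The claim is false.

No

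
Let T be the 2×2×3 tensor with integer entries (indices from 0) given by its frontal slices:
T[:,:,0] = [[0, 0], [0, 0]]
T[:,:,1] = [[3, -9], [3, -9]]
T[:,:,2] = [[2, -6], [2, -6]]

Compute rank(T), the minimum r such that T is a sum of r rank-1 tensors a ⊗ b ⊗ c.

1

Lower bound: T ≠ 0 (e.g. T[0,0,1] = 3), so rank(T) ≥ 1.
Upper bound: if T = a ⊗ b ⊗ c then every fibre of T is a multiple of the corresponding factor, so read the factors off the fibres through the nonzero entry T[0,0,1] = 3.
The mode-1 fibre T[:,0,1] = [3, 3] gives a = (1, 1) (primitive direction); the mode-2 fibre T[0,:,1] = [3, -9] gives b = (1, -3); then c[k] = T[0,0,k] / (a[0]·b[0]) = [0, 3, 2] / 1 = (0, 3, 2).
Expanding (1, 1) ⊗ (1, -3) ⊗ (0, 3, 2) reproduces all 12 entries of T, so T = (1, 1) ⊗ (1, -3) ⊗ (0, 3, 2) and rank(T) ≤ 1.
These bounds meet, so rank(T) = 1.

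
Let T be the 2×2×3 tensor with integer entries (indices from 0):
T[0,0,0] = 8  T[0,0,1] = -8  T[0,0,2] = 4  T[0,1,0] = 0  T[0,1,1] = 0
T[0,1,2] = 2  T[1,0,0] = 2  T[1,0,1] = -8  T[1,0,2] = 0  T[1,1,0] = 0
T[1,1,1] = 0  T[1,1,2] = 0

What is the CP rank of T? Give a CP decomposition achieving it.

rank(T) = 3

Lower bound: the mode-3 unfolding of T (rows indexed by k, columns by (i,j) = (0,0), (0,1), (1,0), (1,1)) is [[8, 0, 2, 0], [-8, 0, -8, 0], [4, 2, 0, 0]].
There the 3×3 minor on rows k ∈ {0, 1, 2}, columns (i,j) ∈ {(0,0), (0,1), (1,0)} is det [[8, 0, 2], [-8, 0, -8], [4, 2, 0]] = 96 ≠ 0, so this unfolding has rank ≥ 3; CP rank is at least every unfolding rank, so rank(T) ≥ 3. (Unfolding ranks only ever bound the CP rank from below — rank(T) can be strictly larger than all of them — so the matching upper bound has to come from an explicit 3-term decomposition.)
Upper bound: T is a sum of 3 rank-1 terms, T = [0, 1] (x) [1, 0] (x) [-2, -4, 0] + [1, 0] (x) [2, 1] (x) [0, 0, 2] + [2, 1] (x) [1, 0] (x) [4, -4, 0] (one valid choice — decompositions are not unique — normalised so each a, b is primitive with positive first nonzero entry; check it by expanding all entries), so rank(T) ≤ 3.
These bounds meet, so rank(T) = 3.
Check entry T[0,0,1] = -8: (0)·(1)·(-4) + (1)·(2)·(0) + (2)·(1)·(-4) = -8.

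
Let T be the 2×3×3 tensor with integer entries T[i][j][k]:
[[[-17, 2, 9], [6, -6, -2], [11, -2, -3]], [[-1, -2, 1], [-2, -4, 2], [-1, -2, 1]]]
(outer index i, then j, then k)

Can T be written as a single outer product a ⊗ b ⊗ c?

No

The mode-3 unfolding of T (rows indexed by k, columns by (i,j) = (0,0), (0,1), (0,2), (1,0), (1,1), (1,2)) is [[-17, 6, 11, -1, -2, -1], [2, -6, -2, -2, -4, -2], [9, -2, -3, 1, 2, 1]].
There the 3×3 minor on rows k ∈ {0, 1, 2}, columns (i,j) ∈ {(0,0), (0,1), (0,2)} is det [[-17, 6, 11], [2, -6, -2], [9, -2, -3]] = 240 ≠ 0, so this unfolding has rank ≥ 3; CP rank is at least every unfolding rank, so rank(T) ≥ 3.
In particular rank(T) ≥ 3 > 1, so T is not rank-1.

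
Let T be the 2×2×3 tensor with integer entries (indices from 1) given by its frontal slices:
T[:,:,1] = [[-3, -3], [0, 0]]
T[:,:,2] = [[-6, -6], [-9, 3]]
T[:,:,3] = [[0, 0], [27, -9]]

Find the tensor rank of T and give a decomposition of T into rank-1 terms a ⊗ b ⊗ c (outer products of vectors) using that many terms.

rank(T) = 2

Lower bound: the mode-2 unfolding of T (rows indexed by j, columns by (i,k) = (1,1), (1,2), (1,3), (2,1), (2,2), (2,3)) is [[-3, -6, 0, 0, -9, 27], [-3, -6, 0, 0, 3, -9]].
There the 2×2 minor on rows j ∈ {1, 2}, columns (i,k) ∈ {(1,1), (2,2)} is det [[-3, -9], [-3, 3]] = -36 ≠ 0, so this unfolding has rank ≥ 2; CP rank is at least every unfolding rank, so rank(T) ≥ 2. (This is only a lower bound: in general the CP rank may exceed every unfolding rank, so we still need to exhibit 2 rank-1 terms summing to T.)
Upper bound — finding two terms. Write S_k = T[:,:,k] for the frontal slices: S₁ = [[-3, -3], [0, 0]], S₂ = [[-6, -6], [-9, 3]], S₃ = [[0, 0], [27, -9]].
If T = a₁ ⊗ b₁ ⊗ c₁ + a₂ ⊗ b₂ ⊗ c₂ then each S_k = c₁[k]·a₁b₁ᵀ + c₂[k]·a₂b₂ᵀ. S₁ and S₂ are linearly independent, so a₁b₁ᵀ and a₂b₂ᵀ must span the same plane of matrices: they are the rank-1 matrices of the form x·S₁ + y·S₂.
det(x·S₁ + y·S₂) is −36·xy − 72·y² = (-36)·(x + 2·y)(y), vanishing at (x:y) = (2:-1) and (1:0).
M₁ = 2·S₁ − S₂ = [[0, 0], [9, -3]] = 3·[0, 1][3, -1]ᵀ and M₂ = S₁ = [[-3, -3], [0, 0]] = (-3)·[1, 0][1, 1]ᵀ, so take a₁ = [0, 1], b₁ = [3, -1], a₂ = [1, 0], b₂ = [1, 1].
Each slice is an integer combination of E₁ = a₁b₁ᵀ and E₂ = a₂b₂ᵀ: S₁ = −3·E₂, S₂ = −3·E₁ − 6·E₂, S₃ = 9·E₁; reading off coefficients, c₁ = [0, -3, 9] and c₂ = [-3, -6, 0].
Hence T = [0, 1] ⊗ [3, -1] ⊗ [0, -3, 9] + [1, 0] ⊗ [1, 1] ⊗ [-3, -6, 0], so rank(T) ≤ 2.
These bounds meet, so rank(T) = 2.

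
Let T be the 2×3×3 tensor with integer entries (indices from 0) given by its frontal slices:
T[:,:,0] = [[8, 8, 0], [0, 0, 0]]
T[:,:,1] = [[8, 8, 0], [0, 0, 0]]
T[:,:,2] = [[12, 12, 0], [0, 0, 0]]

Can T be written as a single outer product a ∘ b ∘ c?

If T = a ∘ b ∘ c then every fibre of T is a multiple of the corresponding factor, so read the factors off the fibres through the nonzero entry T[0,0,0] = 8.
The mode-1 fibre T[:,0,0] = [8, 0] gives a = [1, 0] (primitive direction); the mode-2 fibre T[0,:,0] = [8, 8, 0] gives b = [1, 1, 0]; then c[k] = T[0,0,k] / (a[0]·b[0]) = [8, 8, 12] / 1 = [8, 8, 12].
Expanding [1, 0] ∘ [1, 1, 0] ∘ [8, 8, 12] reproduces all 18 entries of T, so T = [1, 0] ∘ [1, 1, 0] ∘ [8, 8, 12] and rank(T) ≤ 1.
Equivalently every frontal slice T[:,:,k] is c[k] times the rank-1 matrix [1, 0] ∘ [1, 1, 0]. So T has rank 1 (it is nonzero).

Yes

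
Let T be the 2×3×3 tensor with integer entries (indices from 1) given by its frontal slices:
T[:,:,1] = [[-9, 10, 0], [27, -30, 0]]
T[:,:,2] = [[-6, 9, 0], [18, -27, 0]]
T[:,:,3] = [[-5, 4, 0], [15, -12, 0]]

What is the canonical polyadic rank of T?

2

Lower bound: in the mode-2 unfolding of T (rows indexed by j, columns by (i,k)) the 2×2 minor on rows j ∈ {1, 2}, columns (i,k) ∈ {(1,1), (1,2)} is det [[-9, -6], [10, 9]] = -21 ≠ 0, so that unfolding has rank ≥ 2 and hence rank(T) ≥ 2 (CP rank is at least every unfolding rank, though it can be larger).
Upper bound: T[i,:,:] = a[i]·M for every slice, with a = [1, -3] and M = [[-9, -6, -5], [10, 9, 4], [0, 0, 0]] (rows j, columns k).
Row 3 of M is zero, so splitting by the other two rows, M = [1, 0, 0][-9, -6, -5]ᵀ + [0, 1, 0][10, 9, 4]ᵀ.
Hence T = [1, -3] ⊗ [1, 0, 0] ⊗ [-9, -6, -5] + [1, -3] ⊗ [0, 1, 0] ⊗ [10, 9, 4], so rank(T) ≤ 2.
These bounds meet, so rank(T) = 2.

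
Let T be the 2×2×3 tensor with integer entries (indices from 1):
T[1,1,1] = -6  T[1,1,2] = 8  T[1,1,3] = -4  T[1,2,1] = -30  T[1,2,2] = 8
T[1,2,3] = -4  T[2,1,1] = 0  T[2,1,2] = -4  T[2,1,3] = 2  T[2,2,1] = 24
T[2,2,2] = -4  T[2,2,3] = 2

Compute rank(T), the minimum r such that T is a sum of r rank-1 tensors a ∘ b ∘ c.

Lower bound: the mode-1 unfolding of T (rows indexed by i, columns by (j,k) = (1,1), (1,2), (1,3), (2,1), (2,2), (2,3)) is [[-6, 8, -4, -30, 8, -4], [0, -4, 2, 24, -4, 2]].
There the 2×2 minor on rows i ∈ {1, 2}, columns (j,k) ∈ {(1,1), (1,2)} is det [[-6, 8], [0, -4]] = 24 ≠ 0, so this unfolding has rank ≥ 2; CP rank is at least every unfolding rank, so rank(T) ≥ 2. (Unfolding ranks only ever bound the CP rank from below — rank(T) can be strictly larger than all of them — so the matching upper bound has to come from an explicit 2-term decomposition.)
Upper bound — finding two terms. Write S_k = T[:,:,k] for the frontal slices: S₁ = [[-6, -30], [0, 24]], S₂ = [[8, 8], [-4, -4]], S₃ = [[-4, -4], [2, 2]].
If T = a₁ ∘ b₁ ∘ c₁ + a₂ ∘ b₂ ∘ c₂ then each S_k = c₁[k]·a₁b₁ᵀ + c₂[k]·a₂b₂ᵀ. S₁ and S₂ are linearly independent, so a₁b₁ᵀ and a₂b₂ᵀ must span the same plane of matrices: they are the rank-1 matrices of the form x·S₁ + y·S₂.
det(x·S₁ + y·S₂) is −144·x² + 96·xy = (-48)·(3·x − 2·y)(x), vanishing at (x:y) = (2:3) and (0:1).
M₁ = 2·S₁ + 3·S₂ = [[12, -36], [-12, 36]] = 12·(1, -1)(1, -3)ᵀ and M₂ = S₂ = [[8, 8], [-4, -4]] = 4·(2, -1)(1, 1)ᵀ, so take a₁ = (1, -1), b₁ = (1, -3), a₂ = (2, -1), b₂ = (1, 1).
Each slice is an integer combination of E₁ = a₁b₁ᵀ and E₂ = a₂b₂ᵀ: S₁ = 6·E₁ − 6·E₂, S₂ = 4·E₂, S₃ = −2·E₂; reading off coefficients, c₁ = (6, 0, 0) and c₂ = (-6, 4, -2).
Hence T = (1, -1) ∘ (1, -3) ∘ (6, 0, 0) + (2, -1) ∘ (1, 1) ∘ (-6, 4, -2), so rank(T) ≤ 2.
These bounds meet, so rank(T) = 2.

2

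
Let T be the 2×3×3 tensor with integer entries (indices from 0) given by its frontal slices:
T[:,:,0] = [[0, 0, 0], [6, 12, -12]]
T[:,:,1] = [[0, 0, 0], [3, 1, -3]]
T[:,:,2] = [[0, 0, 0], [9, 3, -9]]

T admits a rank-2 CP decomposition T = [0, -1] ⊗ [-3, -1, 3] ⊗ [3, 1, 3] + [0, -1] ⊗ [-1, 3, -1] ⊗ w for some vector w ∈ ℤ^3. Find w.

w = [-3, 0, 0]

Subtract the known terms from T to get the rank-1 residual R = [0, -1] ⊗ [-1, 3, -1] ⊗ w, so R[i,j,k] = a[i]·b[j]·w[k]. Pick indices with nonzero a[1]·b[0] = (-1)·(-1) = 1. Only the fibre through (1,0,·) is needed: R[1,0,:] = T[1,0,:] − Σₗ aₗ[1]bₗ[0]cₗ = [6, 3, 9] − (-1)·(-3)·[3, 1, 3] = [-3, 0, 0]. Then w[k] = R[1,0,k] / 1 for each k, giving w = [-3, 0, 0] / 1 = [-3, 0, 0].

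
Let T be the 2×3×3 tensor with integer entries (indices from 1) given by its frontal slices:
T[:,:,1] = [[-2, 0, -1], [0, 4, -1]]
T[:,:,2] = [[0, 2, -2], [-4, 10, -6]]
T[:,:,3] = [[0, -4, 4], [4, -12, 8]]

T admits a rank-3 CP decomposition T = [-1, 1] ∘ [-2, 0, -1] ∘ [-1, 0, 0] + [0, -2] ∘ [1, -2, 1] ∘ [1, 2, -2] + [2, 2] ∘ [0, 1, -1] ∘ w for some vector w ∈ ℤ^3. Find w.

w = [0, 1, -2]

Subtract the known terms from T to get the rank-1 residual R = [2, 2] ∘ [0, 1, -1] ∘ w, so R[i,j,k] = a[i]·b[j]·w[k]. Pick indices with nonzero a[1]·b[2] = (2)·(1) = 2. Only the fibre through (1,2,·) is needed: R[1,2,:] = T[1,2,:] − Σₗ aₗ[1]bₗ[2]cₗ = [0, 2, -4] − (-1)·(0)·[-1, 0, 0] − (0)·(-2)·[1, 2, -2] = [0, 2, -4]. Then w[k] = R[1,2,k] / 2 for each k, giving w = [0, 2, -4] / 2 = [0, 1, -2].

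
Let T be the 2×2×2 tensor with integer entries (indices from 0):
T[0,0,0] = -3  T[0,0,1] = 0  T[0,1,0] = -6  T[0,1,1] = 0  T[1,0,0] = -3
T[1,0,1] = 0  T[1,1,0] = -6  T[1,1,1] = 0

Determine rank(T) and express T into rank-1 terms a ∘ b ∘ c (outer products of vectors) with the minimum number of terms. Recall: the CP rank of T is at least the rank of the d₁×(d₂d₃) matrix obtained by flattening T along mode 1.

Lower bound: T ≠ 0 (e.g. T[0,0,0] = -3), so rank(T) ≥ 1.
Upper bound: the mode-1 fibre T[:,0,0] = [-3, -3] gives a = [1, 1] (primitive direction); the mode-2 fibre T[0,:,0] = [-3, -6] gives b = [1, 2]; then c[k] = T[0,0,k] / (a[0]·b[0]) = [-3, 0] / 1 = [-3, 0].
Expanding [1, 1] ∘ [1, 2] ∘ [-3, 0] reproduces all 8 entries of T, so T = [1, 1] ∘ [1, 2] ∘ [-3, 0] and rank(T) ≤ 1.
These bounds meet, so rank(T) = 1.

rank(T) = 1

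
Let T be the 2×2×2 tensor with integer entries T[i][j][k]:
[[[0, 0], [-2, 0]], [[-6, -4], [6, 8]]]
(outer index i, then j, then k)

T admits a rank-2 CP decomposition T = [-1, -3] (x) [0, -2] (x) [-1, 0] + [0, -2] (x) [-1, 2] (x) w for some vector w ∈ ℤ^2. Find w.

w = [-3, -2]

Subtract the known terms from T to get the rank-1 residual R = [0, -2] (x) [-1, 2] (x) w, so R[i,j,k] = a[i]·b[j]·w[k]. Pick indices with nonzero a[1]·b[0] = (-2)·(-1) = 2. Only the fibre through (1,0,·) is needed: R[1,0,:] = T[1,0,:] − Σₗ aₗ[1]bₗ[0]cₗ = [-6, -4] − (-3)·(0)·[-1, 0] = [-6, -4]. Then w[k] = R[1,0,k] / 2 for each k, giving w = [-6, -4] / 2 = [-3, -2].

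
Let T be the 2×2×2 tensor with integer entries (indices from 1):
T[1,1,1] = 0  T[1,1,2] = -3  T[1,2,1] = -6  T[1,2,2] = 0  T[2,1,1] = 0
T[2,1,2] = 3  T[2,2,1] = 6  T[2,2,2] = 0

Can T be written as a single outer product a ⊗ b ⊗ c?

No

The mode-3 unfolding of T (rows indexed by k, columns by (i,j) = (1,1), (1,2), (2,1), (2,2)) is [[0, -6, 0, 6], [-3, 0, 3, 0]].
There the 2×2 minor on rows k ∈ {1, 2}, columns (i,j) ∈ {(1,1), (1,2)} is det [[0, -6], [-3, 0]] = -18 ≠ 0, so this unfolding has rank ≥ 2; CP rank is at least every unfolding rank, so rank(T) ≥ 2.
In particular rank(T) ≥ 2 > 1, so T is not rank-1.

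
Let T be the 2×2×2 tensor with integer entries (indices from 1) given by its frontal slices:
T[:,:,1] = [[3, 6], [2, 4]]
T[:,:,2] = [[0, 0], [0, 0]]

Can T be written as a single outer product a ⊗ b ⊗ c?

The mode-1 fibre T[:,1,1] = [3, 2] gives a = [3, 2] (primitive direction); the mode-2 fibre T[1,:,1] = [3, 6] gives b = [1, 2]; then c[k] = T[1,1,k] / (a[1]·b[1]) = [3, 0] / 3 = [1, 0].
Expanding [3, 2] ⊗ [1, 2] ⊗ [1, 0] reproduces all 8 entries of T, so T = [3, 2] ⊗ [1, 2] ⊗ [1, 0] and rank(T) ≤ 1.
Equivalently every frontal slice T[:,:,k] is c[k] times the rank-1 matrix [3, 2] ⊗ [1, 2]. So T has rank 1 (it is nonzero).

Yes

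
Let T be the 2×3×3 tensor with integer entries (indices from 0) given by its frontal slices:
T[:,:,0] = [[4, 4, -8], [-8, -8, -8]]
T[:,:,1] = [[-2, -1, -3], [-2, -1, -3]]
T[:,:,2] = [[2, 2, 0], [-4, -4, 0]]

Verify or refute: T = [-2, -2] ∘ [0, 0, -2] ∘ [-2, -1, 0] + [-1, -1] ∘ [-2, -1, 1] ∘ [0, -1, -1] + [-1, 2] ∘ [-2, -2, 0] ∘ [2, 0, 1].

No

Reconstruct entry (0,0,2) from the claimed factors: Σₗ aₗ[0]bₗ[0]cₗ[2] = (-2)·(0)·(0) + (-1)·(-2)·(-1) + (-1)·(-2)·(1) = 0, but T[0,0,2] = 2. The claim is false.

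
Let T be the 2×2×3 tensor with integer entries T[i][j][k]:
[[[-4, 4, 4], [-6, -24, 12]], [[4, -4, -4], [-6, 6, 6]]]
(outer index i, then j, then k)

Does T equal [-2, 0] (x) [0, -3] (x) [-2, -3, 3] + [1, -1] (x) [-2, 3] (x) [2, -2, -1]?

No

Reconstruct entry (0,0,2) from the claimed factors: Σₗ aₗ[0]bₗ[0]cₗ[2] = (-2)·(0)·(3) + (1)·(-2)·(-1) = 2, but T[0,0,2] = 4. The claim is false.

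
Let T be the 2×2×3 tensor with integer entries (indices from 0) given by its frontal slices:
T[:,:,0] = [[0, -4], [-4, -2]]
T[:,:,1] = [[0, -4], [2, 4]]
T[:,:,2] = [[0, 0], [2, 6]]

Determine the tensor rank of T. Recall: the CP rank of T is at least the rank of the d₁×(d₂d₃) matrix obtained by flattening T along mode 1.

3

Lower bound: the mode-3 unfolding of T (rows indexed by k, columns by (i,j) = (0,0), (0,1), (1,0), (1,1)) is [[0, -4, -4, -2], [0, -4, 2, 4], [0, 0, 2, 6]].
There the 3×3 minor on rows k ∈ {0, 1, 2}, columns (i,j) ∈ {(0,1), (1,0), (1,1)} is det [[-4, -4, -2], [-4, 2, 4], [0, 2, 6]] = -96 ≠ 0, so this unfolding has rank ≥ 3; CP rank is at least every unfolding rank, so rank(T) ≥ 3. (Unfolding ranks only ever bound the CP rank from below — rank(T) can be strictly larger than all of them — so the matching upper bound has to come from an explicit 3-term decomposition.)
Upper bound: T is a sum of 3 rank-1 terms, T = [0, 1] ⊗ [0, 1] ⊗ [0, 0, 4] + [0, 1] ⊗ [1, 1] ⊗ [-4, 2, 2] + [2, -1] ⊗ [0, 1] ⊗ [-2, -2, 0] (written with every a and b primitive with positive leading entry and the scale carried by c; CP decompositions are not unique, and this one is verified by expanding entrywise), so rank(T) ≤ 3.
These bounds meet, so rank(T) = 3.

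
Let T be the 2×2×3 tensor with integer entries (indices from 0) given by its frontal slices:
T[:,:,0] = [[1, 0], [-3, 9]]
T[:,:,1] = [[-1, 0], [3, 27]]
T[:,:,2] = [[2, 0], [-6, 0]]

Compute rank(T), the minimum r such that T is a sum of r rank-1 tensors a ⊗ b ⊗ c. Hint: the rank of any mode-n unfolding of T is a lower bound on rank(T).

2

Lower bound: the mode-1 unfolding of T (rows indexed by i, columns by (j,k) = (0,0), (0,1), (0,2), (1,0), (1,1), (1,2)) is [[1, -1, 2, 0, 0, 0], [-3, 3, -6, 9, 27, 0]].
There the 2×2 minor on rows i ∈ {0, 1}, columns (j,k) ∈ {(0,0), (1,0)} is det [[1, 0], [-3, 9]] = 9 ≠ 0, so this unfolding has rank ≥ 2; CP rank is at least every unfolding rank, so rank(T) ≥ 2. (Unfolding ranks only ever bound the CP rank from below — rank(T) can be strictly larger than all of them — so the matching upper bound has to come from an explicit 2-term decomposition.)
Upper bound — finding two terms. Write S_k = T[:,:,k] for the frontal slices: S₀ = [[1, 0], [-3, 9]], S₁ = [[-1, 0], [3, 27]], S₂ = [[2, 0], [-6, 0]].
If T = a₁ ⊗ b₁ ⊗ c₁ + a₂ ⊗ b₂ ⊗ c₂ then each S_k = c₁[k]·a₁b₁ᵀ + c₂[k]·a₂b₂ᵀ. S₀ and S₁ are linearly independent, so a₁b₁ᵀ and a₂b₂ᵀ must span the same plane of matrices: they are the rank-1 matrices of the form x·S₀ + y·S₁.
det(x·S₀ + y·S₁) is 9·x² + 18·xy − 27·y² = 9·(x + 3·y)(x − y), vanishing at (x:y) = (3:-1) and (1:1).
M₁ = 3·S₀ − S₁ = [[4, 0], [-12, 0]] = 4·[1, -3][1, 0]ᵀ and M₂ = S₀ + S₁ = [[0, 0], [0, 36]] = 36·[0, 1][0, 1]ᵀ, so take a₁ = [1, -3], b₁ = [1, 0], a₂ = [0, 1], b₂ = [0, 1].
Each slice is an integer combination of E₁ = a₁b₁ᵀ and E₂ = a₂b₂ᵀ: S₀ = E₁ + 9·E₂, S₁ = −E₁ + 27·E₂, S₂ = 2·E₁; reading off coefficients, c₁ = [1, -1, 2] and c₂ = [9, 27, 0].
Hence T = [1, -3] ⊗ [1, 0] ⊗ [1, -1, 2] + [0, 1] ⊗ [0, 1] ⊗ [9, 27, 0], so rank(T) ≤ 2.
These bounds meet, so rank(T) = 2.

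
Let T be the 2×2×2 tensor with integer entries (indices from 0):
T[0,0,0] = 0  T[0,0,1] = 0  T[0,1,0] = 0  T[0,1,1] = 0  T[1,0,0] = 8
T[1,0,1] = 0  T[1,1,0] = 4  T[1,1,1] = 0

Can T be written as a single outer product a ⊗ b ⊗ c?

Yes

If T = a ⊗ b ⊗ c then every fibre of T is a multiple of the corresponding factor, so read the factors off the fibres through the nonzero entry T[1,0,0] = 8.
The mode-1 fibre T[:,0,0] = [0, 8] gives a = [0, 1] (primitive direction); the mode-2 fibre T[1,:,0] = [8, 4] gives b = [2, 1]; then c[k] = T[1,0,k] / (a[1]·b[0]) = [8, 0] / 2 = [4, 0].
Expanding [0, 1] ⊗ [2, 1] ⊗ [4, 0] reproduces all 8 entries of T, so T = [0, 1] ⊗ [2, 1] ⊗ [4, 0] and rank(T) ≤ 1.
Equivalently every frontal slice T[:,:,k] is c[k] times the rank-1 matrix [0, 1] ⊗ [2, 1]. So T has rank 1 (it is nonzero).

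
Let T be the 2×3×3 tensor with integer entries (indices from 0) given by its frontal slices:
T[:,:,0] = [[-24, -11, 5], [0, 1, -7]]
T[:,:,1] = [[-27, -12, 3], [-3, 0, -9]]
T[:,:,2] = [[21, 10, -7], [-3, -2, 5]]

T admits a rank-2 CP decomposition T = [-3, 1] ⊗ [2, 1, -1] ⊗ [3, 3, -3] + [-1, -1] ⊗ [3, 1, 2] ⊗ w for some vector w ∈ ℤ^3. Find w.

Subtract the known terms from T to get the rank-1 residual R = [-1, -1] ⊗ [3, 1, 2] ⊗ w, so R[i,j,k] = a[i]·b[j]·w[k]. Pick indices with nonzero a[0]·b[0] = (-1)·(3) = -3. Only the fibre through (0,0,·) is needed: R[0,0,:] = T[0,0,:] − Σₗ aₗ[0]bₗ[0]cₗ = [-24, -27, 21] − (-3)·(2)·[3, 3, -3] = [-6, -9, 3]. Then w[k] = R[0,0,k] / -3 for each k, giving w = [-6, -9, 3] / -3 = [2, 3, -1].

w = [2, 3, -1]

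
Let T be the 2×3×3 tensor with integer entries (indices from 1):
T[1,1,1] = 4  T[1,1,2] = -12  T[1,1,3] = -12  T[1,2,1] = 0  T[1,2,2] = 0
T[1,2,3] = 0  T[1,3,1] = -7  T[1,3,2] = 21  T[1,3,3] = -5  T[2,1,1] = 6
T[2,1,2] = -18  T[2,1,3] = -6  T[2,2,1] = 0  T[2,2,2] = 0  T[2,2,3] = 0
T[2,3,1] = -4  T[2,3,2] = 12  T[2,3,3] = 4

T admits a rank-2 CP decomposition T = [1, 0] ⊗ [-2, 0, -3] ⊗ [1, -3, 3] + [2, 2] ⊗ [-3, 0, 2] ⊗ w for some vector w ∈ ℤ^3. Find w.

Subtract the known terms from T to get the rank-1 residual R = [2, 2] ⊗ [-3, 0, 2] ⊗ w, so R[i,j,k] = a[i]·b[j]·w[k]. Pick indices with nonzero a[1]·b[1] = (2)·(-3) = -6. Only the fibre through (1,1,·) is needed: R[1,1,:] = T[1,1,:] − Σₗ aₗ[1]bₗ[1]cₗ = [4, -12, -12] − (1)·(-2)·[1, -3, 3] = [6, -18, -6]. Then w[k] = R[1,1,k] / -6 for each k, giving w = [6, -18, -6] / -6 = [-1, 3, 1].

w = [-1, 3, 1]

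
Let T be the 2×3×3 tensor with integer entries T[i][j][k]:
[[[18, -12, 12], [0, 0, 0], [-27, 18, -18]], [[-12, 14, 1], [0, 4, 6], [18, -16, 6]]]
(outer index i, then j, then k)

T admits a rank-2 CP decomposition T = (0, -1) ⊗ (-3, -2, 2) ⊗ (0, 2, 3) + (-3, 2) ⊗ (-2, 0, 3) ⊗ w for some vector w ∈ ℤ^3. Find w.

w = (3, -2, 2)

Subtract the known terms from T to get the rank-1 residual R = (-3, 2) ⊗ (-2, 0, 3) ⊗ w, so R[i,j,k] = a[i]·b[j]·w[k]. Pick indices with nonzero a[0]·b[0] = (-3)·(-2) = 6. Only the fibre through (0,0,·) is needed: R[0,0,:] = T[0,0,:] − Σₗ aₗ[0]bₗ[0]cₗ = [18, -12, 12] − (0)·(-3)·(0, 2, 3) = [18, -12, 12]. Then w[k] = R[0,0,k] / 6 for each k, giving w = [18, -12, 12] / 6 = (3, -2, 2).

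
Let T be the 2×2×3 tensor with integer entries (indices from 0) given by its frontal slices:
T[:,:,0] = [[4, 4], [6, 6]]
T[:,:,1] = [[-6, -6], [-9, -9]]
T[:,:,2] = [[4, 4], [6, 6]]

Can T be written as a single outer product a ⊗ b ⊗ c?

If T = a ⊗ b ⊗ c then every fibre of T is a multiple of the corresponding factor, so read the factors off the fibres through the nonzero entry T[0,0,0] = 4.
The mode-1 fibre T[:,0,0] = [4, 6] gives a = [2, 3] (primitive direction); the mode-2 fibre T[0,:,0] = [4, 4] gives b = [1, 1]; then c[k] = T[0,0,k] / (a[0]·b[0]) = [4, -6, 4] / 2 = [2, -3, 2].
Expanding [2, 3] ⊗ [1, 1] ⊗ [2, -3, 2] reproduces all 12 entries of T, so T = [2, 3] ⊗ [1, 1] ⊗ [2, -3, 2] and rank(T) ≤ 1.
Equivalently every frontal slice T[:,:,k] is c[k] times the rank-1 matrix [2, 3] ⊗ [1, 1]. So T has rank 1 (it is nonzero).

Yes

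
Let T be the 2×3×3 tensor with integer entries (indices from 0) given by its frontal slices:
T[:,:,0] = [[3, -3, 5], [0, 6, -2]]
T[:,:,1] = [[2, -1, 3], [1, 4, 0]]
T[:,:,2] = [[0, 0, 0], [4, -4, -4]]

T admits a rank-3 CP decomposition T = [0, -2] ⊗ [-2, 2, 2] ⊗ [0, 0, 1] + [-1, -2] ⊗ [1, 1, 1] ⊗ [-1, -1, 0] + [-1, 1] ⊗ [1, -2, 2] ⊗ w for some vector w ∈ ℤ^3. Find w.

w = [-2, -1, 0]

Subtract the known terms from T to get the rank-1 residual R = [-1, 1] ⊗ [1, -2, 2] ⊗ w, so R[i,j,k] = a[i]·b[j]·w[k]. Pick indices with nonzero a[0]·b[0] = (-1)·(1) = -1. Only the fibre through (0,0,·) is needed: R[0,0,:] = T[0,0,:] − Σₗ aₗ[0]bₗ[0]cₗ = [3, 2, 0] − (0)·(-2)·[0, 0, 1] − (-1)·(1)·[-1, -1, 0] = [2, 1, 0]. Then w[k] = R[0,0,k] / -1 for each k, giving w = [2, 1, 0] / -1 = [-2, -1, 0].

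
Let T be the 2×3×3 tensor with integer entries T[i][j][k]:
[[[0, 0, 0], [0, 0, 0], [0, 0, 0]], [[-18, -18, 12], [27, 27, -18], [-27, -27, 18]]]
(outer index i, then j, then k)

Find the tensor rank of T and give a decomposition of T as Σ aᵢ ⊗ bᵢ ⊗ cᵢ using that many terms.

Lower bound: T ≠ 0 (e.g. T[1,0,0] = -18), so rank(T) ≥ 1.
Upper bound: if T = a ⊗ b ⊗ c then every fibre of T is a multiple of the corresponding factor, so read the factors off the fibres through the nonzero entry T[1,0,0] = -18.
The mode-1 fibre T[:,0,0] = [0, -18] gives a = [0, 1] (primitive direction); the mode-2 fibre T[1,:,0] = [-18, 27, -27] gives b = [2, -3, 3]; then c[k] = T[1,0,k] / (a[1]·b[0]) = [-18, -18, 12] / 2 = [-9, -9, 6].
Expanding [0, 1] ⊗ [2, -3, 3] ⊗ [-9, -9, 6] reproduces all 18 entries of T, so T = [0, 1] ⊗ [2, -3, 3] ⊗ [-9, -9, 6] and rank(T) ≤ 1.
These bounds meet, so rank(T) = 1.

rank(T) = 1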